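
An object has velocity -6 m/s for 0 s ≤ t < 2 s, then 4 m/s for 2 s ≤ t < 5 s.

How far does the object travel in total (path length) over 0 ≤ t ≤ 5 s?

Total distance travelled is ∫|v| dt — sum the magnitudes of each area piece.
0–2 s: |-6| × 2 = 12 m
2–5 s: |4| × 3 = 12 m
Total distance = 24 m

24 m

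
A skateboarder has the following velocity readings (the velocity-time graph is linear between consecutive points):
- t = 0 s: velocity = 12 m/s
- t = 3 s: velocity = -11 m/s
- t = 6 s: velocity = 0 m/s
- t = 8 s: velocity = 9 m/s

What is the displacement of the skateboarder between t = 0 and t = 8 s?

Net displacement equals the area under the velocity-time graph (areas below the axis count negative).
0–3 s: ½(12 + -11)(3) = 1.5 m
3–6 s: ½(-11 + 0)(3) = -16.5 m
6–8 s: ½(0 + 9)(2) = 9 m
Net displacement = -6 m

-6 m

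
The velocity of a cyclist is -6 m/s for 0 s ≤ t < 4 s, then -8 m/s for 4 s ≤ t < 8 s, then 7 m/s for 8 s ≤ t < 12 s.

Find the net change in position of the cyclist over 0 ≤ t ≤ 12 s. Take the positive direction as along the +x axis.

-28 m

Net displacement equals the area under the velocity-time graph (areas below the axis count negative).
0–4 s: -6 × 4 = -24 m
4–8 s: -8 × 4 = -32 m
8–12 s: 7 × 4 = 28 m
Net displacement = -28 m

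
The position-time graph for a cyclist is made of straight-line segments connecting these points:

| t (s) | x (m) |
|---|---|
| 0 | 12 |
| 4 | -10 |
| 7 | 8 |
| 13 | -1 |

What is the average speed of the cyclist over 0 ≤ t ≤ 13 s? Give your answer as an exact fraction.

49/13 m/s

Average speed = (total path length)/(elapsed time); on a piecewise-linear x-t graph the path length is Σ|Δx|.
0–4 s: |Δx| = |-10 − 12| = 22 m
4–7 s: |Δx| = |8 − -10| = 18 m
7–13 s: |Δx| = |-1 − 8| = 9 m
Total path = 49 m; average speed = 49/13 = 49/13 m/s.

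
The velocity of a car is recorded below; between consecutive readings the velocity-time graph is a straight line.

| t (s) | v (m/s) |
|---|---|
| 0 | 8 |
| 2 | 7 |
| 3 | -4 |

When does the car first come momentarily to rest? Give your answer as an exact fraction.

t = 29/11 s

v changes sign on 2–3 s (from 7 to -4); the graph is linear there, so v = 0 at t = 2 + (-7)·(3 − 2)/(-4 − 7) = 29/11 s.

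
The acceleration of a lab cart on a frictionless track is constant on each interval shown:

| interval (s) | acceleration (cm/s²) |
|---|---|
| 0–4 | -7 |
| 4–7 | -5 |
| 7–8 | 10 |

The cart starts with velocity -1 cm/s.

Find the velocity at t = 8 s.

-34 cm/s

Δv equals the area under the a-t graph; then v = v₀ + Δv.
0–4 s: -7 × 4 = -28 cm/s
4–7 s: -5 × 3 = -15 cm/s
7–8 s: 10 × 1 = 10 cm/s
Δv = -33 cm/s, so v(8) = -1 + (-33) = -34 cm/s.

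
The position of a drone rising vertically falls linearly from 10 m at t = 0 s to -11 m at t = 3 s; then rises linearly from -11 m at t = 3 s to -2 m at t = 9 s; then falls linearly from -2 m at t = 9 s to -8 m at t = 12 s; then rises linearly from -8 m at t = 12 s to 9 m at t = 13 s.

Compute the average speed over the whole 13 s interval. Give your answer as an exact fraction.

Average speed = (total path length)/(elapsed time); on a piecewise-linear x-t graph the path length is Σ|Δx|.
0–3 s: |Δx| = |-11 − 10| = 21 m
3–9 s: |Δx| = |-2 − -11| = 9 m
9–12 s: |Δx| = |-8 − -2| = 6 m
12–13 s: |Δx| = |9 − -8| = 17 m
Total path = 53 m; average speed = 53/13 = 53/13 m/s.

53/13 m/s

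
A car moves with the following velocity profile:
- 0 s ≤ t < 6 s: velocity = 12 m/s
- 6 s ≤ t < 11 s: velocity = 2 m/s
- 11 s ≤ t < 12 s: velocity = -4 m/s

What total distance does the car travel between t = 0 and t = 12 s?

86 m

Total distance travelled is ∫|v| dt — sum the magnitudes of each area piece.
0–6 s: |12| × 6 = 72 m
6–11 s: |2| × 5 = 10 m
11–12 s: |-4| × 1 = 4 m
Total distance = 86 m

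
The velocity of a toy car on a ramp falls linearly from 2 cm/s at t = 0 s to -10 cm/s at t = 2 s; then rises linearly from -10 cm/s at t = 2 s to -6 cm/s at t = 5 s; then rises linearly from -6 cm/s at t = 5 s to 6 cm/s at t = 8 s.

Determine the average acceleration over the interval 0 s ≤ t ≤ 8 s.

Average acceleration = Δv/Δt = (6 − 2)/(8 − 0) = 0.5 cm/s².

0.5 cm/s²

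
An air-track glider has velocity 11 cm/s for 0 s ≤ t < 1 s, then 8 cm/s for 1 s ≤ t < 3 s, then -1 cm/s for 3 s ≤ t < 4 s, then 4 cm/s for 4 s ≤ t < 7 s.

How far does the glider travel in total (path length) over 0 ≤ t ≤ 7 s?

Distance (not displacement) is the total path length: add the absolute areas under v-t.
0–1 s: |11| × 1 = 11 cm
1–3 s: |8| × 2 = 16 cm
3–4 s: |-1| × 1 = 1 cm
4–7 s: |4| × 3 = 12 cm
Total distance = 40 cm

40 cm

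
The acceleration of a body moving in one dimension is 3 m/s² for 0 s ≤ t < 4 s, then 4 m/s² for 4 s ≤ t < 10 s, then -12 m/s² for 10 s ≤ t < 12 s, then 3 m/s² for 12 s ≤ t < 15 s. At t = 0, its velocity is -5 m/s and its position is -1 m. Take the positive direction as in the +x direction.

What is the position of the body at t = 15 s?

189.5 m

On each constant-a segment, Δv = aΔt and Δx = v₀Δt + ½aΔt²; chain segment to segment.
0–4 s: v starts -5 m/s; Δx = -5·4 + ½·3·4² = 4 m; v ends 7 m/s.
4–10 s: v starts 7 m/s; Δx = 7·6 + ½·4·6² = 114 m; v ends 31 m/s.
10–12 s: v starts 31 m/s; Δx = 31·2 + ½·-12·2² = 38 m; v ends 7 m/s.
12–15 s: v starts 7 m/s; Δx = 7·3 + ½·3·3² = 34.5 m; v ends 16 m/s.
x(15) = -1 + Σ Δx = 189.5 m.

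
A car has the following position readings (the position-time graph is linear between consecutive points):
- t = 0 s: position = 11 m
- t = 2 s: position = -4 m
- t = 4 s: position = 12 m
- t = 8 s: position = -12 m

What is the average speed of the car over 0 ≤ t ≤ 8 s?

Average speed = (total path length)/(elapsed time); on a piecewise-linear x-t graph the path length is Σ|Δx|.
0–2 s: |Δx| = |-4 − 11| = 15 m
2–4 s: |Δx| = |12 − -4| = 16 m
4–8 s: |Δx| = |-12 − 12| = 24 m
Total path = 55 m; average speed = 55/8 = 6.875 m/s.

6.875 m/s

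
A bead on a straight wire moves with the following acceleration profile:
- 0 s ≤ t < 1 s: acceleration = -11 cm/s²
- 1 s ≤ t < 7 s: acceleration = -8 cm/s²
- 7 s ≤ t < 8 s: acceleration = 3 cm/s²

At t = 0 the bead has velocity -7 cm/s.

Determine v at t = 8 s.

-63 cm/s

Δv equals the area under the a-t graph; then v = v₀ + Δv.
0–1 s: -11 × 1 = -11 cm/s
1–7 s: -8 × 6 = -48 cm/s
7–8 s: 3 × 1 = 3 cm/s
Δv = -56 cm/s, so v(8) = -7 + (-56) = -63 cm/s.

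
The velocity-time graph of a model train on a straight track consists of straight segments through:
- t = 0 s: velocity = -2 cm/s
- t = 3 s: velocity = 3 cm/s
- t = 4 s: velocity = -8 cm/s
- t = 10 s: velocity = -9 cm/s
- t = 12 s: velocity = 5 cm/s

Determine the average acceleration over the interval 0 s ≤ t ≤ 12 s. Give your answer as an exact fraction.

Average acceleration = Δv/Δt = (5 − -2)/(12 − 0) = 7/12 cm/s².

7/12 cm/s²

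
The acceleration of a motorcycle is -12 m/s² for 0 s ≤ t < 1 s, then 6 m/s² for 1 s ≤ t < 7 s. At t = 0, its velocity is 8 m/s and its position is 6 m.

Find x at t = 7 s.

On each constant-a segment, Δv = aΔt and Δx = v₀Δt + ½aΔt²; chain segment to segment.
0–1 s: v starts 8 m/s; Δx = 8·1 + ½·-12·1² = 2 m; v ends -4 m/s.
1–7 s: v starts -4 m/s; Δx = -4·6 + ½·6·6² = 84 m; v ends 32 m/s.
x(7) = 6 + Σ Δx = 92 m.

92 m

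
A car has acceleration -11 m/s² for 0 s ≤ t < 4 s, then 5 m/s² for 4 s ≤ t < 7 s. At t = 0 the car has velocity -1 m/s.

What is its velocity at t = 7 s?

Δv equals the area under the a-t graph; then v = v₀ + Δv.
0–4 s: -11 × 4 = -44 m/s
4–7 s: 5 × 3 = 15 m/s
Δv = -29 m/s, so v(7) = -1 + (-29) = -30 m/s.

-30 m/s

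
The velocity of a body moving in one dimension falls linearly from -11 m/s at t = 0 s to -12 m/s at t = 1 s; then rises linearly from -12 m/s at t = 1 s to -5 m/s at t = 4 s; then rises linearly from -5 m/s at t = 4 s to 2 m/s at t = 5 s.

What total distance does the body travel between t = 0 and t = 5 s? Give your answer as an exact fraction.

547/14 m

Total distance travelled is ∫|v| dt — sum the magnitudes of each area piece.
0–1 s: |½(-11 + -12)(1)| = 11.5 m
1–4 s: |½(-12 + -5)(3)| = 25.5 m
4–5 s: v = 0 at t = 33/7 s; triangle areas 25/14 + 2/7 = 29/14 m
Total distance = 547/14 m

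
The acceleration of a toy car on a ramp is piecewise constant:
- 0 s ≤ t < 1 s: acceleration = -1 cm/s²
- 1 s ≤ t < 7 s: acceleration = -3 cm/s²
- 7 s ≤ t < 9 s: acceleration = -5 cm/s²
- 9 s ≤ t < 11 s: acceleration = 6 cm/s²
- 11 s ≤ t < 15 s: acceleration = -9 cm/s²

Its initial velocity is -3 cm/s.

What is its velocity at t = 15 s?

Δv equals the area under the a-t graph; then v = v₀ + Δv.
0–1 s: -1 × 1 = -1 cm/s
1–7 s: -3 × 6 = -18 cm/s
7–9 s: -5 × 2 = -10 cm/s
9–11 s: 6 × 2 = 12 cm/s
11–15 s: -9 × 4 = -36 cm/s
Δv = -53 cm/s, so v(15) = -3 + (-53) = -56 cm/s.

-56 cm/s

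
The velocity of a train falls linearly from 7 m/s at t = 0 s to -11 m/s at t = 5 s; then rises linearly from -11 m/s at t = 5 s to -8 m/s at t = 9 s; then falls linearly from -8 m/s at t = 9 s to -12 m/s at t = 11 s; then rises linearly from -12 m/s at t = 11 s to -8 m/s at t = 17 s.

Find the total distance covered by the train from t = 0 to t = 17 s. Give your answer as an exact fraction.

Total distance travelled is ∫|v| dt — sum the magnitudes of each area piece.
0–5 s: v = 0 at t = 35/18 s; triangle areas 245/36 + 605/36 = 425/18 m
5–9 s: |½(-11 + -8)(4)| = 38 m
9–11 s: |½(-8 + -12)(2)| = 20 m
11–17 s: |½(-12 + -8)(6)| = 60 m
Total distance = 2549/18 m

2549/18 m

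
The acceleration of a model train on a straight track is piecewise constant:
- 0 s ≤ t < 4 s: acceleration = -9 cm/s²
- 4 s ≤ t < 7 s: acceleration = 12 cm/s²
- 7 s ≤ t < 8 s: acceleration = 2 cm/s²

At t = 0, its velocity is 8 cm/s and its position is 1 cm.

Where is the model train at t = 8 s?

On each constant-a segment, Δv = aΔt and Δx = v₀Δt + ½aΔt²; chain segment to segment.
0–4 s: v starts 8 cm/s; Δx = 8·4 + ½·-9·4² = -40 cm; v ends -28 cm/s.
4–7 s: v starts -28 cm/s; Δx = -28·3 + ½·12·3² = -30 cm; v ends 8 cm/s.
7–8 s: v starts 8 cm/s; Δx = 8·1 + ½·2·1² = 9 cm; v ends 10 cm/s.
x(8) = 1 + Σ Δx = -60 cm.

-60 cm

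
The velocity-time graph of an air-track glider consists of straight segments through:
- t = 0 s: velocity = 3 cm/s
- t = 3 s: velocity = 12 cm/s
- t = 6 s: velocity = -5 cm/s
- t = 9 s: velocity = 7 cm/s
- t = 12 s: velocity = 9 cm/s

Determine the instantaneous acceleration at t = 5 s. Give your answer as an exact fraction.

-17/3 cm/s²

Acceleration is the slope of the v-t graph on 3–6 s: (-5 − 12)/(6 − 3) = -17/3 cm/s².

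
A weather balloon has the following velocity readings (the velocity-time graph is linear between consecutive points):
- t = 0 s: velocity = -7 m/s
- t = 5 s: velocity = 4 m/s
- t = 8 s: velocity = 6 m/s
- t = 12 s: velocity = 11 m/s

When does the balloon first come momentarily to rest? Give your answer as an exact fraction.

t = 35/11 s

v changes sign on 0–5 s (from -7 to 4); the graph is linear there, so v = 0 at t = 0 + (7)·(5 − 0)/(4 − -7) = 35/11 s.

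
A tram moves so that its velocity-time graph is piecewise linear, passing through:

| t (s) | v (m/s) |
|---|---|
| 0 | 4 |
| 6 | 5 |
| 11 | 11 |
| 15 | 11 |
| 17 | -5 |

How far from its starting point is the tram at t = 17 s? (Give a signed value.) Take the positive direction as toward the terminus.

117 m

Net displacement equals the area under the velocity-time graph (areas below the axis count negative).
0–6 s: ½(4 + 5)(6) = 27 m
6–11 s: ½(5 + 11)(5) = 40 m
11–15 s: 11 × 4 = 44 m
15–17 s: ½(11 + -5)(2) = 6 m
Net displacement = 117 m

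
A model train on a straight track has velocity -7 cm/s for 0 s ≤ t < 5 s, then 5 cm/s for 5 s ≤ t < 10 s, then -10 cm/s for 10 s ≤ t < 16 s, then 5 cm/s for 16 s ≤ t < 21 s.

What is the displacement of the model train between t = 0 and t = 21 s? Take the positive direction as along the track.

Displacement is the signed area under the v-t curve.
0–5 s: -7 × 5 = -35 cm
5–10 s: 5 × 5 = 25 cm
10–16 s: -10 × 6 = -60 cm
16–21 s: 5 × 5 = 25 cm
Net displacement = -45 cm

-45 cm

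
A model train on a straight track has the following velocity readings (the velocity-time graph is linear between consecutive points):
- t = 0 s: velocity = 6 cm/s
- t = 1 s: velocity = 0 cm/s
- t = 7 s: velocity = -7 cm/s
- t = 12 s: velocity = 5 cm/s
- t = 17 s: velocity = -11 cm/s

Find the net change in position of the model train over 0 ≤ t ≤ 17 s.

-38 cm

Net displacement equals the area under the velocity-time graph (areas below the axis count negative).
0–1 s: ½(6 + 0)(1) = 3 cm
1–7 s: ½(0 + -7)(6) = -21 cm
7–12 s: ½(-7 + 5)(5) = -5 cm
12–17 s: ½(5 + -11)(5) = -15 cm
Net displacement = -38 cm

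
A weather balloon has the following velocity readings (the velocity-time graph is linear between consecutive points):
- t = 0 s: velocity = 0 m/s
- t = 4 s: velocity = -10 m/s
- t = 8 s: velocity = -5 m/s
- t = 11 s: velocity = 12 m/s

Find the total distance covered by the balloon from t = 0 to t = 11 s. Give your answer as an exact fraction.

2207/34 m

Distance (not displacement) is the total path length: add the absolute areas under v-t.
0–4 s: |½(0 + -10)(4)| = 20 m
4–8 s: |½(-10 + -5)(4)| = 30 m
8–11 s: v = 0 at t = 151/17 s; triangle areas 75/34 + 216/17 = 507/34 m
Total distance = 2207/34 m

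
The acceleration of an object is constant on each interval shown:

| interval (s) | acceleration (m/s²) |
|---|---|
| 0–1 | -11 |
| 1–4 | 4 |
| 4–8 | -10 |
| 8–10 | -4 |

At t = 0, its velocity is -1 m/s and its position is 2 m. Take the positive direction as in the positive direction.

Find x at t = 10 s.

On each constant-a segment, Δv = aΔt and Δx = v₀Δt + ½aΔt²; chain segment to segment.
0–1 s: v starts -1 m/s; Δx = -1·1 + ½·-11·1² = -6.5 m; v ends -12 m/s.
1–4 s: v starts -12 m/s; Δx = -12·3 + ½·4·3² = -18 m; v ends 0 m/s.
4–8 s: v starts 0 m/s; Δx = 0·4 + ½·-10·4² = -80 m; v ends -40 m/s.
8–10 s: v starts -40 m/s; Δx = -40·2 + ½·-4·2² = -88 m; v ends -48 m/s.
x(10) = 2 + Σ Δx = -190.5 m.

-190.5 m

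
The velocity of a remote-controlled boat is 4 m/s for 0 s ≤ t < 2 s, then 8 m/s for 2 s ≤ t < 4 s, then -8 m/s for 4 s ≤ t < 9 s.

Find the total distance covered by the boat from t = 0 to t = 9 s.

64 m

Total distance travelled is ∫|v| dt — sum the magnitudes of each area piece.
0–2 s: |4| × 2 = 8 m
2–4 s: |8| × 2 = 16 m
4–9 s: |-8| × 5 = 40 m
Total distance = 64 m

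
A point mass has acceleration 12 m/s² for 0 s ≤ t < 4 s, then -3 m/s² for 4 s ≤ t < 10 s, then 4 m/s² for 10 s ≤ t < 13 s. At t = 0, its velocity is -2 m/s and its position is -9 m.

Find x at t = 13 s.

On each constant-a segment, Δv = aΔt and Δx = v₀Δt + ½aΔt²; chain segment to segment.
0–4 s: v starts -2 m/s; Δx = -2·4 + ½·12·4² = 88 m; v ends 46 m/s.
4–10 s: v starts 46 m/s; Δx = 46·6 + ½·-3·6² = 222 m; v ends 28 m/s.
10–13 s: v starts 28 m/s; Δx = 28·3 + ½·4·3² = 102 m; v ends 40 m/s.
x(13) = -9 + Σ Δx = 403 m.

403 m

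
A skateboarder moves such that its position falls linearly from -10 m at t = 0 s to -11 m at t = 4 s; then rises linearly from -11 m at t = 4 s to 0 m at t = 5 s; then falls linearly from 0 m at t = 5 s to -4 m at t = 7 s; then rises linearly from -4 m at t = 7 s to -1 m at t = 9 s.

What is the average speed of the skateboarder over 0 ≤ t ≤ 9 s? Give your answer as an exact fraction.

19/9 m/s

Average speed = (total path length)/(elapsed time); on a piecewise-linear x-t graph the path length is Σ|Δx|.
0–4 s: |Δx| = |-11 − -10| = 1 m
4–5 s: |Δx| = |0 − -11| = 11 m
5–7 s: |Δx| = |-4 − 0| = 4 m
7–9 s: |Δx| = |-1 − -4| = 3 m
Total path = 19 m; average speed = 19/9 = 19/9 m/s.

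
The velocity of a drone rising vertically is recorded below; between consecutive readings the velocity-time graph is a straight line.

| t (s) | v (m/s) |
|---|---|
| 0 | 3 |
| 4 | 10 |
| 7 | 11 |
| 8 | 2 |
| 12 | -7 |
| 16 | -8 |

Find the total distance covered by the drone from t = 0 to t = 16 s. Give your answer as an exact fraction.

Total distance travelled is ∫|v| dt — sum the magnitudes of each area piece.
0–4 s: |½(3 + 10)(4)| = 26 m
4–7 s: |½(10 + 11)(3)| = 31.5 m
7–8 s: |½(11 + 2)(1)| = 6.5 m
8–12 s: v = 0 at t = 80/9 s; triangle areas 8/9 + 98/9 = 106/9 m
12–16 s: |½(-7 + -8)(4)| = 30 m
Total distance = 952/9 m

952/9 m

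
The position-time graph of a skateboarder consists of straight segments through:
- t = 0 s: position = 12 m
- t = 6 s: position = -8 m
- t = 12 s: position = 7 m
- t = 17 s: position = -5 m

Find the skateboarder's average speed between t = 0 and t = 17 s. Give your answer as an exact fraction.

Average speed = (total path length)/(elapsed time); on a piecewise-linear x-t graph the path length is Σ|Δx|.
0–6 s: |Δx| = |-8 − 12| = 20 m
6–12 s: |Δx| = |7 − -8| = 15 m
12–17 s: |Δx| = |-5 − 7| = 12 m
Total path = 47 m; average speed = 47/17 = 47/17 m/s.

47/17 m/s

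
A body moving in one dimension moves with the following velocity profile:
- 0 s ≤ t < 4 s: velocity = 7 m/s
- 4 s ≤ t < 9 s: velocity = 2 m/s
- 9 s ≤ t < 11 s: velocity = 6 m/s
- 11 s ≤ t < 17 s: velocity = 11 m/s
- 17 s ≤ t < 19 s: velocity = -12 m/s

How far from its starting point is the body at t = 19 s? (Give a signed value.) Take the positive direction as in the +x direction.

Displacement is the signed area under the v-t curve.
0–4 s: 7 × 4 = 28 m
4–9 s: 2 × 5 = 10 m
9–11 s: 6 × 2 = 12 m
11–17 s: 11 × 6 = 66 m
17–19 s: -12 × 2 = -24 m
Net displacement = 92 m

92 m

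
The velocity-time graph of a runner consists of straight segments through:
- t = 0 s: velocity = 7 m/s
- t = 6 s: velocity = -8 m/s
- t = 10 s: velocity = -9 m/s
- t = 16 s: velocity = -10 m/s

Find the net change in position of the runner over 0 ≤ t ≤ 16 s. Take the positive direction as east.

Net displacement equals the area under the velocity-time graph (areas below the axis count negative).
0–6 s: ½(7 + -8)(6) = -3 m
6–10 s: ½(-8 + -9)(4) = -34 m
10–16 s: ½(-9 + -10)(6) = -57 m
Net displacement = -94 m

-94 m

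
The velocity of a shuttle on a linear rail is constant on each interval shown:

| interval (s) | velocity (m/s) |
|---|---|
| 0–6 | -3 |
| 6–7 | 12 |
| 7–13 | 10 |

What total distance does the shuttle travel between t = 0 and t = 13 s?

Total distance travelled is ∫|v| dt — sum the magnitudes of each area piece.
0–6 s: |-3| × 6 = 18 m
6–7 s: |12| × 1 = 12 m
7–13 s: |10| × 6 = 60 m
Total distance = 90 m

90 m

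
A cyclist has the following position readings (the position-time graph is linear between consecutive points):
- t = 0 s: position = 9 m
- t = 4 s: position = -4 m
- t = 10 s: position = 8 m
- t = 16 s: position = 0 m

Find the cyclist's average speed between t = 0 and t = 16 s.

2.0625 m/s

Average speed = (total path length)/(elapsed time); on a piecewise-linear x-t graph the path length is Σ|Δx|.
0–4 s: |Δx| = |-4 − 9| = 13 m
4–10 s: |Δx| = |8 − -4| = 12 m
10–16 s: |Δx| = |0 − 8| = 8 m
Total path = 33 m; average speed = 33/16 = 2.0625 m/s.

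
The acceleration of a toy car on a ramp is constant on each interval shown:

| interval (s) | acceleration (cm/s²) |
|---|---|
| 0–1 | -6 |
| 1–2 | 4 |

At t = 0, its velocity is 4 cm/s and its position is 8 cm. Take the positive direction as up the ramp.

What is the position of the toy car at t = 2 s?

On each constant-a segment, Δv = aΔt and Δx = v₀Δt + ½aΔt²; chain segment to segment.
0–1 s: v starts 4 cm/s; Δx = 4·1 + ½·-6·1² = 1 cm; v ends -2 cm/s.
1–2 s: v starts -2 cm/s; Δx = -2·1 + ½·4·1² = 0 cm; v ends 2 cm/s.
x(2) = 8 + Σ Δx = 9 cm.

9 cm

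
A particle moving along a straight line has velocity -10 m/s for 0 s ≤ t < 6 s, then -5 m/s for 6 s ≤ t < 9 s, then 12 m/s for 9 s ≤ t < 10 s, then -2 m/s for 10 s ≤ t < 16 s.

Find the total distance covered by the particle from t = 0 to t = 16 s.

Total distance travelled is ∫|v| dt — sum the magnitudes of each area piece.
0–6 s: |-10| × 6 = 60 m
6–9 s: |-5| × 3 = 15 m
9–10 s: |12| × 1 = 12 m
10–16 s: |-2| × 6 = 12 m
Total distance = 99 m

99 m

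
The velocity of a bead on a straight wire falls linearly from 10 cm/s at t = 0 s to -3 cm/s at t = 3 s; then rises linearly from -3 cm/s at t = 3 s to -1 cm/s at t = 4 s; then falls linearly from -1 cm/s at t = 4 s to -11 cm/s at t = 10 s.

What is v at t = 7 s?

On 4–10 s the graph is linear from -1 to -11 cm/s: v(7) = -1 + (-11 − -1)·(7 − 4)/(10 − 4) = -6 cm/s.

-6 cm/s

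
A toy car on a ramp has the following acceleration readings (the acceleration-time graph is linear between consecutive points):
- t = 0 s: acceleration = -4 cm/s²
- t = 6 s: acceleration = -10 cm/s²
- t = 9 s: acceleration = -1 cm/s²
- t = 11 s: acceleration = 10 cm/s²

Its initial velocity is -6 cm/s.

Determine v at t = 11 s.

Δv equals the area under the a-t graph; then v = v₀ + Δv.
0–6 s: ½(-4 + -10)(6) = -42 cm/s
6–9 s: ½(-10 + -1)(3) = -16.5 cm/s
9–11 s: ½(-1 + 10)(2) = 9 cm/s
Δv = -49.5 cm/s, so v(11) = -6 + (-49.5) = -55.5 cm/s.

-55.5 cm/s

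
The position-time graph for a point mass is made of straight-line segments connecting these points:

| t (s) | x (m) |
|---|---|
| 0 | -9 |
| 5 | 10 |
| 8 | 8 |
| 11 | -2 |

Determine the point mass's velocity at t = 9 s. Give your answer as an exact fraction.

Velocity is the slope of the x-t graph on 8–11 s: (-2 − 8)/(11 − 8) = -10/3 m/s.

-10/3 m/s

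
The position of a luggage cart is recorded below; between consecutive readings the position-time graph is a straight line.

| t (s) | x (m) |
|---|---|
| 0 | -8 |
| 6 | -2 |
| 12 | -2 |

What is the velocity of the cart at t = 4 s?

Velocity is the slope of the x-t graph on 0–6 s: (-2 − -8)/(6 − 0) = 1 m/s.

1 m/s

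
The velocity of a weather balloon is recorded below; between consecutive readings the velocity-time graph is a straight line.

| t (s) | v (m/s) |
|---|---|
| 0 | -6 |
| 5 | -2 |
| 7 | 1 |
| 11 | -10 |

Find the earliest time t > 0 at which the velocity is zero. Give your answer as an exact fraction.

v changes sign on 5–7 s (from -2 to 1); the graph is linear there, so v = 0 at t = 5 + (2)·(7 − 5)/(1 − -2) = 19/3 s.

t = 19/3 s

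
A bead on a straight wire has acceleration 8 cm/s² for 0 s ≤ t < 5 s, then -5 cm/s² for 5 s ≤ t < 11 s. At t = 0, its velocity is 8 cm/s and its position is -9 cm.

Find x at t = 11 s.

On each constant-a segment, Δv = aΔt and Δx = v₀Δt + ½aΔt²; chain segment to segment.
0–5 s: v starts 8 cm/s; Δx = 8·5 + ½·8·5² = 140 cm; v ends 48 cm/s.
5–11 s: v starts 48 cm/s; Δx = 48·6 + ½·-5·6² = 198 cm; v ends 18 cm/s.
x(11) = -9 + Σ Δx = 329 cm.

329 cm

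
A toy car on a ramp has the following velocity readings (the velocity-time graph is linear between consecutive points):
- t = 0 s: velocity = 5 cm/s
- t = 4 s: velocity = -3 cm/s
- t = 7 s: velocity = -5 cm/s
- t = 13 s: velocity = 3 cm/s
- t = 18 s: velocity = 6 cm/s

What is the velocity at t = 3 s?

On 0–4 s the graph is linear from 5 to -3 cm/s: v(3) = 5 + (-3 − 5)·(3 − 0)/(4 − 0) = -1 cm/s.

-1 cm/s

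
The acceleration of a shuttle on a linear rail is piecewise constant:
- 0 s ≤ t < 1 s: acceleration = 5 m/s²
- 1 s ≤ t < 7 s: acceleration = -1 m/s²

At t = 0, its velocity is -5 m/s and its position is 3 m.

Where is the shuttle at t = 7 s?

On each constant-a segment, Δv = aΔt and Δx = v₀Δt + ½aΔt²; chain segment to segment.
0–1 s: v starts -5 m/s; Δx = -5·1 + ½·5·1² = -2.5 m; v ends 0 m/s.
1–7 s: v starts 0 m/s; Δx = 0·6 + ½·-1·6² = -18 m; v ends -6 m/s.
x(7) = 3 + Σ Δx = -17.5 m.

-17.5 m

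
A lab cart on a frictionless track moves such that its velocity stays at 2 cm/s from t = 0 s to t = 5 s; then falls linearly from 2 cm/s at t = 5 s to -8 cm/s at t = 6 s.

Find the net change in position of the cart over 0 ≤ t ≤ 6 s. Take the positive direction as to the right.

7 cm

Displacement is the signed area under the v-t curve.
0–5 s: 2 × 5 = 10 cm
5–6 s: ½(2 + -8)(1) = -3 cm
Net displacement = 7 cm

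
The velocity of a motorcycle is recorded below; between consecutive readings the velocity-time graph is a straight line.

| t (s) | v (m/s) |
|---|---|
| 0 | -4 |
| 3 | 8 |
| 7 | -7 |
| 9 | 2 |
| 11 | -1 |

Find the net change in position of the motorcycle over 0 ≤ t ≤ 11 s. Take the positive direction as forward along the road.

Displacement is the signed area under the v-t curve.
0–3 s: ½(-4 + 8)(3) = 6 m
3–7 s: ½(8 + -7)(4) = 2 m
7–9 s: ½(-7 + 2)(2) = -5 m
9–11 s: ½(2 + -1)(2) = 1 m
Net displacement = 4 m

4 m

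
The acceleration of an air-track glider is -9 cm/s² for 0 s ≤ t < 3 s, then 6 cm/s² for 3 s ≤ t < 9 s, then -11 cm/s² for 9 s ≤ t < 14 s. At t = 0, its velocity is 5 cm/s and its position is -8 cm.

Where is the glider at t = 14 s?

-125 cm

On each constant-a segment, Δv = aΔt and Δx = v₀Δt + ½aΔt²; chain segment to segment.
0–3 s: v starts 5 cm/s; Δx = 5·3 + ½·-9·3² = -25.5 cm; v ends -22 cm/s.
3–9 s: v starts -22 cm/s; Δx = -22·6 + ½·6·6² = -24 cm; v ends 14 cm/s.
9–14 s: v starts 14 cm/s; Δx = 14·5 + ½·-11·5² = -67.5 cm; v ends -41 cm/s.
x(14) = -8 + Σ Δx = -125 cm.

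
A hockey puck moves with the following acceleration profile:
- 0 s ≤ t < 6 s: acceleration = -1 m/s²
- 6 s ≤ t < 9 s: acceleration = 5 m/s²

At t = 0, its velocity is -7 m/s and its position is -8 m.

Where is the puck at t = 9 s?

-84.5 m

On each constant-a segment, Δv = aΔt and Δx = v₀Δt + ½aΔt²; chain segment to segment.
0–6 s: v starts -7 m/s; Δx = -7·6 + ½·-1·6² = -60 m; v ends -13 m/s.
6–9 s: v starts -13 m/s; Δx = -13·3 + ½·5·3² = -16.5 m; v ends 2 m/s.
x(9) = -8 + Σ Δx = -84.5 m.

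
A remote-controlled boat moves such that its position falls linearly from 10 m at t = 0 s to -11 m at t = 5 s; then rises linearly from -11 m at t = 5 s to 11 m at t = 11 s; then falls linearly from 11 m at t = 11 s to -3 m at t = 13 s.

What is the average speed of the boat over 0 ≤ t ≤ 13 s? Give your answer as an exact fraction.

57/13 m/s

Average speed = (total path length)/(elapsed time); on a piecewise-linear x-t graph the path length is Σ|Δx|.
0–5 s: |Δx| = |-11 − 10| = 21 m
5–11 s: |Δx| = |11 − -11| = 22 m
11–13 s: |Δx| = |-3 − 11| = 14 m
Total path = 57 m; average speed = 57/13 = 57/13 m/s.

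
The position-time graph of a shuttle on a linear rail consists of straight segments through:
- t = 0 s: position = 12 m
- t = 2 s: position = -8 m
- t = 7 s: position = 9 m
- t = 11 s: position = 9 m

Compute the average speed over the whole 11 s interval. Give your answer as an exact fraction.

37/11 m/s

Average speed = (total path length)/(elapsed time); on a piecewise-linear x-t graph the path length is Σ|Δx|.
0–2 s: |Δx| = |-8 − 12| = 20 m
2–7 s: |Δx| = |9 − -8| = 17 m
7–11 s: |Δx| = |9 − 9| = 0 m
Total path = 37 m; average speed = 37/11 = 37/11 m/s.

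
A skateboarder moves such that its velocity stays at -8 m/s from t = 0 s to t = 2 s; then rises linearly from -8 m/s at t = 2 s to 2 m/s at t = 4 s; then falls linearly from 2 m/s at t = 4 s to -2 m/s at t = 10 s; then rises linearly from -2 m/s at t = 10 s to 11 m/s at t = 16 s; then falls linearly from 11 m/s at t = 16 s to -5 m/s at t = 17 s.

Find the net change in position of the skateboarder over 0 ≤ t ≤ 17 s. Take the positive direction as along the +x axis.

Displacement is the signed area under the v-t curve.
0–2 s: -8 × 2 = -16 m
2–4 s: ½(-8 + 2)(2) = -6 m
4–10 s: ½(2 + -2)(6) = 0 m
10–16 s: ½(-2 + 11)(6) = 27 m
16–17 s: ½(11 + -5)(1) = 3 m
Net displacement = 8 m

8 m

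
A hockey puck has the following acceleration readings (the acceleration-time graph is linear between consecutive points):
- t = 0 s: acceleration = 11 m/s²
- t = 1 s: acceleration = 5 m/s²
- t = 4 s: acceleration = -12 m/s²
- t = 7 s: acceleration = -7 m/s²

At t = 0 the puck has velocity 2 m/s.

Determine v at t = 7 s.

Δv equals the area under the a-t graph; then v = v₀ + Δv.
0–1 s: ½(11 + 5)(1) = 8 m/s
1–4 s: ½(5 + -12)(3) = -10.5 m/s
4–7 s: ½(-12 + -7)(3) = -28.5 m/s
Δv = -31 m/s, so v(7) = 2 + (-31) = -29 m/s.

-29 m/s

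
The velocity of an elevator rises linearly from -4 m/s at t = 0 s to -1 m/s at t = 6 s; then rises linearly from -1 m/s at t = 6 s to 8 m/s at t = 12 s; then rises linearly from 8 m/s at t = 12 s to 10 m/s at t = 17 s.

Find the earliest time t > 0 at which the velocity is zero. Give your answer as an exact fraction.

v changes sign on 6–12 s (from -1 to 8); the graph is linear there, so v = 0 at t = 6 + (1)·(12 − 6)/(8 − -1) = 20/3 s.

t = 20/3 s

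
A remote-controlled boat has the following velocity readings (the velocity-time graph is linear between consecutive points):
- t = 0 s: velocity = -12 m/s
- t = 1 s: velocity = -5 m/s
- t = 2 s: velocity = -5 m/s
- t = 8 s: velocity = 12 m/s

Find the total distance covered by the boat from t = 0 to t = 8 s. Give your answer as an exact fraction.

Total distance travelled is ∫|v| dt — sum the magnitudes of each area piece.
0–1 s: |½(-12 + -5)(1)| = 8.5 m
1–2 s: |-5| × 1 = 5 m
2–8 s: v = 0 at t = 64/17 s; triangle areas 75/17 + 432/17 = 507/17 m
Total distance = 1473/34 m

1473/34 m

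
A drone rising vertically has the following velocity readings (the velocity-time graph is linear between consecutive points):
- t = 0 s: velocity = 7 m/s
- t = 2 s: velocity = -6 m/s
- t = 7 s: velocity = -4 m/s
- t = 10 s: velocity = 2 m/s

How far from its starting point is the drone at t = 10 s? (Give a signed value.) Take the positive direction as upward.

Net displacement equals the area under the velocity-time graph (areas below the axis count negative).
0–2 s: ½(7 + -6)(2) = 1 m
2–7 s: ½(-6 + -4)(5) = -25 m
7–10 s: ½(-4 + 2)(3) = -3 m
Net displacement = -27 m

-27 m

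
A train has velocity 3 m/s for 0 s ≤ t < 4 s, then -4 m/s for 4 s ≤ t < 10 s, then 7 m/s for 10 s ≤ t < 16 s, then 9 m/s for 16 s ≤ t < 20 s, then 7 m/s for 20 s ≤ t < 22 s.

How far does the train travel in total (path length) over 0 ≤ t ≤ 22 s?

Total distance travelled is ∫|v| dt — sum the magnitudes of each area piece.
0–4 s: |3| × 4 = 12 m
4–10 s: |-4| × 6 = 24 m
10–16 s: |7| × 6 = 42 m
16–20 s: |9| × 4 = 36 m
20–22 s: |7| × 2 = 14 m
Total distance = 128 m

128 m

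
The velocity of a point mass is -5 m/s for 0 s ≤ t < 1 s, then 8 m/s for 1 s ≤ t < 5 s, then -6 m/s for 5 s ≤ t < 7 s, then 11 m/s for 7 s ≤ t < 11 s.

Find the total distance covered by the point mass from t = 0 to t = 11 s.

Distance (not displacement) is the total path length: add the absolute areas under v-t.
0–1 s: |-5| × 1 = 5 m
1–5 s: |8| × 4 = 32 m
5–7 s: |-6| × 2 = 12 m
7–11 s: |11| × 4 = 44 m
Total distance = 93 m

93 m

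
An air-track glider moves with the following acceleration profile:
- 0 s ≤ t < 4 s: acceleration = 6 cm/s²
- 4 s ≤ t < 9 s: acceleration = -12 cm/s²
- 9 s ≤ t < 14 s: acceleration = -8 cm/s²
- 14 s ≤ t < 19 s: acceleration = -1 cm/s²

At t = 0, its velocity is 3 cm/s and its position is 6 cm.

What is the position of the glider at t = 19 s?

On each constant-a segment, Δv = aΔt and Δx = v₀Δt + ½aΔt²; chain segment to segment.
0–4 s: v starts 3 cm/s; Δx = 3·4 + ½·6·4² = 60 cm; v ends 27 cm/s.
4–9 s: v starts 27 cm/s; Δx = 27·5 + ½·-12·5² = -15 cm; v ends -33 cm/s.
9–14 s: v starts -33 cm/s; Δx = -33·5 + ½·-8·5² = -265 cm; v ends -73 cm/s.
14–19 s: v starts -73 cm/s; Δx = -73·5 + ½·-1·5² = -377.5 cm; v ends -78 cm/s.
x(19) = 6 + Σ Δx = -591.5 cm.

-591.5 cm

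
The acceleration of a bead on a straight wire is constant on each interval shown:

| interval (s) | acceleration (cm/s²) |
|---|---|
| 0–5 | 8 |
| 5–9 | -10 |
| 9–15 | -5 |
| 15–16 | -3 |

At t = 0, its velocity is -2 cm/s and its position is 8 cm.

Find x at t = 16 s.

34.5 cm

On each constant-a segment, Δv = aΔt and Δx = v₀Δt + ½aΔt²; chain segment to segment.
0–5 s: v starts -2 cm/s; Δx = -2·5 + ½·8·5² = 90 cm; v ends 38 cm/s.
5–9 s: v starts 38 cm/s; Δx = 38·4 + ½·-10·4² = 72 cm; v ends -2 cm/s.
9–15 s: v starts -2 cm/s; Δx = -2·6 + ½·-5·6² = -102 cm; v ends -32 cm/s.
15–16 s: v starts -32 cm/s; Δx = -32·1 + ½·-3·1² = -33.5 cm; v ends -35 cm/s.
x(16) = 8 + Σ Δx = 34.5 cm.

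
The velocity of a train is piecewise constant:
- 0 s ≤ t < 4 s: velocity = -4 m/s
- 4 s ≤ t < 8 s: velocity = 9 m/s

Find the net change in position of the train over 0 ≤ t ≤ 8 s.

Net displacement equals the area under the velocity-time graph (areas below the axis count negative).
0–4 s: -4 × 4 = -16 m
4–8 s: 9 × 4 = 36 m
Net displacement = 20 m

20 m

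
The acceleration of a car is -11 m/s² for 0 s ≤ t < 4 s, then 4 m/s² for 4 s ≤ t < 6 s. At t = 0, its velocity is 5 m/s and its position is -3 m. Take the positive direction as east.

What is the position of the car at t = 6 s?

-141 m

On each constant-a segment, Δv = aΔt and Δx = v₀Δt + ½aΔt²; chain segment to segment.
0–4 s: v starts 5 m/s; Δx = 5·4 + ½·-11·4² = -68 m; v ends -39 m/s.
4–6 s: v starts -39 m/s; Δx = -39·2 + ½·4·2² = -70 m; v ends -31 m/s.
x(6) = -3 + Σ Δx = -141 m.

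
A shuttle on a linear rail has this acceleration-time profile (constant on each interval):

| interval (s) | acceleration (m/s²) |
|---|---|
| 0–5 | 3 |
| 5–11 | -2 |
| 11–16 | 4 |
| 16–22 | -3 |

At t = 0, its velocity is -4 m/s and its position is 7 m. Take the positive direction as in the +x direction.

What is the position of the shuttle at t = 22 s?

On each constant-a segment, Δv = aΔt and Δx = v₀Δt + ½aΔt²; chain segment to segment.
0–5 s: v starts -4 m/s; Δx = -4·5 + ½·3·5² = 17.5 m; v ends 11 m/s.
5–11 s: v starts 11 m/s; Δx = 11·6 + ½·-2·6² = 30 m; v ends -1 m/s.
11–16 s: v starts -1 m/s; Δx = -1·5 + ½·4·5² = 45 m; v ends 19 m/s.
16–22 s: v starts 19 m/s; Δx = 19·6 + ½·-3·6² = 60 m; v ends 1 m/s.
x(22) = 7 + Σ Δx = 159.5 m.

159.5 m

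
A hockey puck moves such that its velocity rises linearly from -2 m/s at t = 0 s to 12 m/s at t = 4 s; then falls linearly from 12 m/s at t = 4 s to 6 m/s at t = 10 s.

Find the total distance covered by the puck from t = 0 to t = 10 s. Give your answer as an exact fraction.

526/7 m

Distance (not displacement) is the total path length: add the absolute areas under v-t.
0–4 s: v = 0 at t = 4/7 s; triangle areas 4/7 + 144/7 = 148/7 m
4–10 s: |½(12 + 6)(6)| = 54 m
Total distance = 526/7 m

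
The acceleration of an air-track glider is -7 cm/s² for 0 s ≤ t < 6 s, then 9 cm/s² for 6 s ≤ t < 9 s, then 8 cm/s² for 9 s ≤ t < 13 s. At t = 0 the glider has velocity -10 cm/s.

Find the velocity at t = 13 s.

7 cm/s

Δv equals the area under the a-t graph; then v = v₀ + Δv.
0–6 s: -7 × 6 = -42 cm/s
6–9 s: 9 × 3 = 27 cm/s
9–13 s: 8 × 4 = 32 cm/s
Δv = 17 cm/s, so v(13) = -10 + (17) = 7 cm/s.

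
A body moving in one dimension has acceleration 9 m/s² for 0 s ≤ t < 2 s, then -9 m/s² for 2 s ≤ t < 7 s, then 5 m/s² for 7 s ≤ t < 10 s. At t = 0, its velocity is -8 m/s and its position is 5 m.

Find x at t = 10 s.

-138 m

On each constant-a segment, Δv = aΔt and Δx = v₀Δt + ½aΔt²; chain segment to segment.
0–2 s: v starts -8 m/s; Δx = -8·2 + ½·9·2² = 2 m; v ends 10 m/s.
2–7 s: v starts 10 m/s; Δx = 10·5 + ½·-9·5² = -62.5 m; v ends -35 m/s.
7–10 s: v starts -35 m/s; Δx = -35·3 + ½·5·3² = -82.5 m; v ends -20 m/s.
x(10) = 5 + Σ Δx = -138 m.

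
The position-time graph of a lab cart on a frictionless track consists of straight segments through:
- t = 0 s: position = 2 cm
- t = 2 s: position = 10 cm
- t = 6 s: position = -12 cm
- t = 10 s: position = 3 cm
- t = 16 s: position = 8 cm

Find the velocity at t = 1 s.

Velocity is the slope of the x-t graph on 0–2 s: (10 − 2)/(2 − 0) = 4 cm/s.

4 cm/s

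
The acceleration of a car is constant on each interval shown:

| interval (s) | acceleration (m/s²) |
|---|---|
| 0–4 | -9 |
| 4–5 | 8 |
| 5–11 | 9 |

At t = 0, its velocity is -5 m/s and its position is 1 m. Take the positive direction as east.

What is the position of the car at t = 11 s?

-164 m

On each constant-a segment, Δv = aΔt and Δx = v₀Δt + ½aΔt²; chain segment to segment.
0–4 s: v starts -5 m/s; Δx = -5·4 + ½·-9·4² = -92 m; v ends -41 m/s.
4–5 s: v starts -41 m/s; Δx = -41·1 + ½·8·1² = -37 m; v ends -33 m/s.
5–11 s: v starts -33 m/s; Δx = -33·6 + ½·9·6² = -36 m; v ends 21 m/s.
x(11) = 1 + Σ Δx = -164 m.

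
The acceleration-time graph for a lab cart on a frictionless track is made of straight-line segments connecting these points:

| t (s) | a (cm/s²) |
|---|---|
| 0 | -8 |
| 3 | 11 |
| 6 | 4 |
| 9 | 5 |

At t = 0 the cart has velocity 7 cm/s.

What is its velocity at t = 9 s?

47.5 cm/s

Δv equals the area under the a-t graph; then v = v₀ + Δv.
0–3 s: ½(-8 + 11)(3) = 4.5 cm/s
3–6 s: ½(11 + 4)(3) = 22.5 cm/s
6–9 s: ½(4 + 5)(3) = 13.5 cm/s
Δv = 40.5 cm/s, so v(9) = 7 + (40.5) = 47.5 cm/s.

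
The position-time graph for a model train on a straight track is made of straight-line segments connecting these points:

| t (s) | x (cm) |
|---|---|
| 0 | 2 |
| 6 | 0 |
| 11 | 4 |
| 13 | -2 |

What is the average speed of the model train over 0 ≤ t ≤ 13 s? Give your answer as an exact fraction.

Average speed = (total path length)/(elapsed time); on a piecewise-linear x-t graph the path length is Σ|Δx|.
0–6 s: |Δx| = |0 − 2| = 2 cm
6–11 s: |Δx| = |4 − 0| = 4 cm
11–13 s: |Δx| = |-2 − 4| = 6 cm
Total path = 12 cm; average speed = 12/13 = 12/13 cm/s.

12/13 cm/s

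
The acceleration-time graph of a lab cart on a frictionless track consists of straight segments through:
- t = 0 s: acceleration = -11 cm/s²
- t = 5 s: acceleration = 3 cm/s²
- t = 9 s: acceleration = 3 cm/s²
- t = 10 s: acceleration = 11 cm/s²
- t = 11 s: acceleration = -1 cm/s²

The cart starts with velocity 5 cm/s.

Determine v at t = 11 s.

Δv equals the area under the a-t graph; then v = v₀ + Δv.
0–5 s: ½(-11 + 3)(5) = -20 cm/s
5–9 s: 3 × 4 = 12 cm/s
9–10 s: ½(3 + 11)(1) = 7 cm/s
10–11 s: ½(11 + -1)(1) = 5 cm/s
Δv = 4 cm/s, so v(11) = 5 + (4) = 9 cm/s.

9 cm/s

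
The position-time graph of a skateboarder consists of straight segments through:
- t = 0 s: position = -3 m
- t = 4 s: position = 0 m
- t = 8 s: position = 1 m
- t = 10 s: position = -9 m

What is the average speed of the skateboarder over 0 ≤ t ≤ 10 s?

Average speed = (total path length)/(elapsed time); on a piecewise-linear x-t graph the path length is Σ|Δx|.
0–4 s: |Δx| = |0 − -3| = 3 m
4–8 s: |Δx| = |1 − 0| = 1 m
8–10 s: |Δx| = |-9 − 1| = 10 m
Total path = 14 m; average speed = 14/10 = 1.4 m/s.

1.4 m/s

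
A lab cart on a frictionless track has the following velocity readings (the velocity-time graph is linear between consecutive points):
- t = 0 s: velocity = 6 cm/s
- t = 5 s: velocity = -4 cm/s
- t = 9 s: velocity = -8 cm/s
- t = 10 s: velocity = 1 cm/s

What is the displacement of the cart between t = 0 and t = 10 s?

Net displacement equals the area under the velocity-time graph (areas below the axis count negative).
0–5 s: ½(6 + -4)(5) = 5 cm
5–9 s: ½(-4 + -8)(4) = -24 cm
9–10 s: ½(-8 + 1)(1) = -3.5 cm
Net displacement = -22.5 cm

-22.5 cm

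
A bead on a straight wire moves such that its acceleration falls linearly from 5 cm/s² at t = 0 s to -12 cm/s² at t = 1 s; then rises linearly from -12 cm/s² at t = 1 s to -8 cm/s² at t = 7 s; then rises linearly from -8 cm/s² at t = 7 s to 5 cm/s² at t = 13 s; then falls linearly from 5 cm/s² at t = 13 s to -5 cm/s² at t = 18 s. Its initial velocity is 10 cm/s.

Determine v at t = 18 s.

-62.5 cm/s

Δv equals the area under the a-t graph; then v = v₀ + Δv.
0–1 s: ½(5 + -12)(1) = -3.5 cm/s
1–7 s: ½(-12 + -8)(6) = -60 cm/s
7–13 s: ½(-8 + 5)(6) = -9 cm/s
13–18 s: ½(5 + -5)(5) = 0 cm/s
Δv = -72.5 cm/s, so v(18) = 10 + (-72.5) = -62.5 cm/s.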